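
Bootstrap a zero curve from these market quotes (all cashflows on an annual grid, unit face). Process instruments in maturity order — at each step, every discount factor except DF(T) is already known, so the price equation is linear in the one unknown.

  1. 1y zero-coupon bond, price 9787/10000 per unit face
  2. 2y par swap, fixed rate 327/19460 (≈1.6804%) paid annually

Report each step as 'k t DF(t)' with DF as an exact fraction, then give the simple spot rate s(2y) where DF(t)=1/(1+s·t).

step 1 [1y] zero: DF = P = 9787/10000 ≈ 0.978700
step 2 [2y] swap r/1=327/19460: DF=(1 − 327/19460·(0.978700))/(1+327/19460) = 9673/10000 ≈ 0.967300

1 1 9787/10000
2 2 9673/10000
s(2y) = (1/(9673/10000) − 1)/(2) = 327/19346 ≈ 1.6903%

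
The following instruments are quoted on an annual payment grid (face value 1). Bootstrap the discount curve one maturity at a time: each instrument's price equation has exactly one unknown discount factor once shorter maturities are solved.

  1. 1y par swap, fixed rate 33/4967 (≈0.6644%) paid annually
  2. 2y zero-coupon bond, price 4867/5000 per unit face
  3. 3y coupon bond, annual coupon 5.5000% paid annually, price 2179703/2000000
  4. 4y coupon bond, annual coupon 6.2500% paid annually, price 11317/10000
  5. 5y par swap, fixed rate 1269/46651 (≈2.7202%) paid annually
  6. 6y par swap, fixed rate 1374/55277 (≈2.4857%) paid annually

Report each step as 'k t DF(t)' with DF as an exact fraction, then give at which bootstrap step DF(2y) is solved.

1 1 4967/5000
2 2 4867/5000
3 3 1861/2000
4 4 8947/10000
5 5 8731/10000
6 6 4313/5000
DF(2y) is solved at step 2

step 1 [1y] swap r/1=33/4967: DF=(1 − 33/4967·(0))/(1+33/4967) = 4967/5000 ≈ 0.993400
step 2 [2y] zero: DF = P = 4867/5000 ≈ 0.973400
step 3 [3y] bond c/1=11/200: DF=(2179703/2000000 − 11/200·(0.993400+0.973400))/(1+11/200) = 1861/2000 ≈ 0.930500
step 4 [4y] bond c/1=1/16: DF=(11317/10000 − 1/16·(0.993400+0.973400+0.930500))/(1+1/16) = 8947/10000 ≈ 0.894700
step 5 [5y] swap r/1=1269/46651: DF=(1 − 1269/46651·(0.993400+0.973400+0.930500+0.894700))/(1+1269/46651) = 8731/10000 ≈ 0.873100
step 6 [6y] swap r/1=1374/55277: DF=(1 − 1374/55277·(0.993400+0.973400+0.930500+0.894700+0.873100))/(1+1374/55277) = 4313/5000 ≈ 0.862600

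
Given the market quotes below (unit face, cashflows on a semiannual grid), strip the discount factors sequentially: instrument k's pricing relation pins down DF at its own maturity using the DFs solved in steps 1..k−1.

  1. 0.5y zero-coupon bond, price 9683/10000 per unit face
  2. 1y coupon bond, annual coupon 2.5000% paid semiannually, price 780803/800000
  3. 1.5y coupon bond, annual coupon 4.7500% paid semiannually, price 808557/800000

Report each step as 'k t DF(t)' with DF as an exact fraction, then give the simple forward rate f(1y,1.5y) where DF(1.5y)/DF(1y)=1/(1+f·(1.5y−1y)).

1 1/2 9683/10000
2 1 119/125
3 3/2 9427/10000
f(1y,1.5y) = ((119/125)/(9427/10000) − 1)/(1/2) = 186/9427 ≈ 1.9731%

step 1 [0.5y] zero: DF = P = 9683/10000 ≈ 0.968300
step 2 [1y] bond c/2=1/80: DF=(780803/800000 − 1/80·(0.968300))/(1+1/80) = 119/125 ≈ 0.952000
step 3 [1.5y] bond c/2=19/800: DF=(808557/800000 − 19/800·(0.968300+0.952000))/(1+19/800) = 9427/10000 ≈ 0.942700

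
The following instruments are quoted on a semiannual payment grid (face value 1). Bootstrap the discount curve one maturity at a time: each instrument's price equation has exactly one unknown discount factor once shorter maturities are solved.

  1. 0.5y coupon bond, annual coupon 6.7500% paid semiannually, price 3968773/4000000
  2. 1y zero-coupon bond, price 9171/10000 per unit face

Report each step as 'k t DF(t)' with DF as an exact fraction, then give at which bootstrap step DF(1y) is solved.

step 1 [0.5y] bond c/2=27/800: DF=(3968773/4000000 − 27/800·(0))/(1+27/800) = 4799/5000 ≈ 0.959800
step 2 [1y] zero: DF = P = 9171/10000 ≈ 0.917100

1 1/2 4799/5000
2 1 9171/10000
DF(1y) is solved at step 2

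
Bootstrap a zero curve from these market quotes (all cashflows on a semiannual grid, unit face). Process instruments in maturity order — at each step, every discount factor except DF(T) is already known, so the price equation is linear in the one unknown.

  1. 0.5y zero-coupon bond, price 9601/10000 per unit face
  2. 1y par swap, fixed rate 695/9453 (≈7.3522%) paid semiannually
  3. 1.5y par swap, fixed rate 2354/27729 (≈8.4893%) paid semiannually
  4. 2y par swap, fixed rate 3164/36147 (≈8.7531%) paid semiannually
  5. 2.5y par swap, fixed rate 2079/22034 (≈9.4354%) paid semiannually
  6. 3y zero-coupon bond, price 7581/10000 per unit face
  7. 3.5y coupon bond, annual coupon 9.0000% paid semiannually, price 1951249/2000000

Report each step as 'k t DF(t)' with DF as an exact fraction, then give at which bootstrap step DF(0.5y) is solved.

step 1 [0.5y] zero: DF = P = 9601/10000 ≈ 0.960100
step 2 [1y] swap r/2=695/18906: DF=(1 − 695/18906·(0.960100))/(1+695/18906) = 1861/2000 ≈ 0.930500
step 3 [1.5y] swap r/2=1177/27729: DF=(1 − 1177/27729·(0.960100+0.930500))/(1+1177/27729) = 8823/10000 ≈ 0.882300
step 4 [2y] swap r/2=1582/36147: DF=(1 − 1582/36147·(0.960100+0.930500+0.882300))/(1+1582/36147) = 4209/5000 ≈ 0.841800
step 5 [2.5y] swap r/2=2079/44068: DF=(1 − 2079/44068·(0.960100+0.930500+0.882300+0.841800))/(1+2079/44068) = 7921/10000 ≈ 0.792100
step 6 [3y] zero: DF = P = 7581/10000 ≈ 0.758100
step 7 [3.5y] bond c/2=9/200: DF=(1951249/2000000 − 9/200·(0.960100+0.930500+0.882300+0.841800+0.792100+0.758100))/(1+9/200) = 889/1250 ≈ 0.711200

1 1/2 9601/10000
2 1 1861/2000
3 3/2 8823/10000
4 2 4209/5000
5 5/2 7921/10000
6 3 7581/10000
7 7/2 889/1250
DF(0.5y) is solved at step 1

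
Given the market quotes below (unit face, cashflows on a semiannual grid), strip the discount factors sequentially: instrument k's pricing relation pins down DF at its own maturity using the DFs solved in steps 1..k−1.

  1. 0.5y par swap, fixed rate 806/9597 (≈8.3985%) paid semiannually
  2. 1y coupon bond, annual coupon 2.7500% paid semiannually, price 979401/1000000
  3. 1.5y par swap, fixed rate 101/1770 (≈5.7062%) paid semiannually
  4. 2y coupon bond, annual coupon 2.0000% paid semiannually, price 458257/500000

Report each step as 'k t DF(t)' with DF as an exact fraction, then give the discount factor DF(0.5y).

step 1 [0.5y] swap r/2=403/9597: DF=(1 − 403/9597·(0))/(1+403/9597) = 9597/10000 ≈ 0.959700
step 2 [1y] bond c/2=11/800: DF=(979401/1000000 − 11/800·(0.959700))/(1+11/800) = 9531/10000 ≈ 0.953100
step 3 [1.5y] swap r/2=101/3540: DF=(1 − 101/3540·(0.959700+0.953100))/(1+101/3540) = 1149/1250 ≈ 0.919200
step 4 [2y] bond c/2=1/100: DF=(458257/500000 − 1/100·(0.959700+0.953100+0.919200))/(1+1/100) = 4397/5000 ≈ 0.879400

1 1/2 9597/10000
2 1 9531/10000
3 3/2 1149/1250
4 2 4397/5000
DF(0.5y) = 9597/10000 ≈ 0.959700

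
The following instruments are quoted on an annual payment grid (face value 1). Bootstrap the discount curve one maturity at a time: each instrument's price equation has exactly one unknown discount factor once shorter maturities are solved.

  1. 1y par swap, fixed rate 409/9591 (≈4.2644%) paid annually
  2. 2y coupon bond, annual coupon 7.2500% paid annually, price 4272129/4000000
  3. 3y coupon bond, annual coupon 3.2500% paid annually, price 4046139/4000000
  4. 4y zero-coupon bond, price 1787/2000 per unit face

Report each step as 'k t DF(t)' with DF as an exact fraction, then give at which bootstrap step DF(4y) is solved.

1 1 9591/10000
2 2 931/1000
3 3 4601/5000
4 4 1787/2000
DF(4y) is solved at step 4

step 1 [1y] swap r/1=409/9591: DF=(1 − 409/9591·(0))/(1+409/9591) = 9591/10000 ≈ 0.959100
step 2 [2y] bond c/1=29/400: DF=(4272129/4000000 − 29/400·(0.959100))/(1+29/400) = 931/1000 ≈ 0.931000
step 3 [3y] bond c/1=13/400: DF=(4046139/4000000 − 13/400·(0.959100+0.931000))/(1+13/400) = 4601/5000 ≈ 0.920200
step 4 [4y] zero: DF = P = 1787/2000 ≈ 0.893500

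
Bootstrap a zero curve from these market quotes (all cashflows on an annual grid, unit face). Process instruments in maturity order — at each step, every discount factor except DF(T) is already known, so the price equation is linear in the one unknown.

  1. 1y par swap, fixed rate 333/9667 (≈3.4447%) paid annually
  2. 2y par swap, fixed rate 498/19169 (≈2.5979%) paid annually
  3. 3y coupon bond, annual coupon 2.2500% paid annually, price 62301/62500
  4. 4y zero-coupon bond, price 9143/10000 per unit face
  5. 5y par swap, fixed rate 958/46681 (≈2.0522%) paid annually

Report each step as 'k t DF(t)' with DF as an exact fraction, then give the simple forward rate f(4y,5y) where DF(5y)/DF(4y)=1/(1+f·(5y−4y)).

1 1 9667/10000
2 2 4751/5000
3 3 9327/10000
4 4 9143/10000
5 5 4521/5000
f(4y,5y) = ((9143/10000)/(4521/5000) − 1)/(1) = 101/9042 ≈ 1.1170%

step 1 [1y] swap r/1=333/9667: DF=(1 − 333/9667·(0))/(1+333/9667) = 9667/10000 ≈ 0.966700
step 2 [2y] swap r/1=498/19169: DF=(1 − 498/19169·(0.966700))/(1+498/19169) = 4751/5000 ≈ 0.950200
step 3 [3y] bond c/1=9/400: DF=(62301/62500 − 9/400·(0.966700+0.950200))/(1+9/400) = 9327/10000 ≈ 0.932700
step 4 [4y] zero: DF = P = 9143/10000 ≈ 0.914300
step 5 [5y] swap r/1=958/46681: DF=(1 − 958/46681·(0.966700+0.950200+0.932700+0.914300))/(1+958/46681) = 4521/5000 ≈ 0.904200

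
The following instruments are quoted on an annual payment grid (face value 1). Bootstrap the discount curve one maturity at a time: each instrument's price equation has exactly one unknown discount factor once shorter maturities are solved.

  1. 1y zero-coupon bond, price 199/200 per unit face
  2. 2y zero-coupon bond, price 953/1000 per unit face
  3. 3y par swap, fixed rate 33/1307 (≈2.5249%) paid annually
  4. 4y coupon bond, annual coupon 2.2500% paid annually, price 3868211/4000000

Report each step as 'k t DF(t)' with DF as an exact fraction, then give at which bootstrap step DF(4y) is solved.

1 1 199/200
2 2 953/1000
3 3 4637/5000
4 4 353/400
DF(4y) is solved at step 4

step 1 [1y] zero: DF = P = 199/200 ≈ 0.995000
step 2 [2y] zero: DF = P = 953/1000 ≈ 0.953000
step 3 [3y] swap r/1=33/1307: DF=(1 − 33/1307·(0.995000+0.953000))/(1+33/1307) = 4637/5000 ≈ 0.927400
step 4 [4y] bond c/1=9/400: DF=(3868211/4000000 − 9/400·(0.995000+0.953000+0.927400))/(1+9/400) = 353/400 ≈ 0.882500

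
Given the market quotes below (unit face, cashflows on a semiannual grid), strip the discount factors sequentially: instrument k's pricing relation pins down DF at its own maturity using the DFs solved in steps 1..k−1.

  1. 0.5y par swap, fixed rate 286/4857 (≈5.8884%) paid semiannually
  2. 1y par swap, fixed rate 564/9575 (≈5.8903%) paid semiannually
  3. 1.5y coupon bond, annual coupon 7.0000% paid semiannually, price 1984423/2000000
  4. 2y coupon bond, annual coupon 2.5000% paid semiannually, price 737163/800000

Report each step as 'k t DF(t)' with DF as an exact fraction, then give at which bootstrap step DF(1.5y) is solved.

step 1 [0.5y] swap r/2=143/4857: DF=(1 − 143/4857·(0))/(1+143/4857) = 4857/5000 ≈ 0.971400
step 2 [1y] swap r/2=282/9575: DF=(1 − 282/9575·(0.971400))/(1+282/9575) = 2359/2500 ≈ 0.943600
step 3 [1.5y] bond c/2=7/200: DF=(1984423/2000000 − 7/200·(0.971400+0.943600))/(1+7/200) = 8939/10000 ≈ 0.893900
step 4 [2y] bond c/2=1/80: DF=(737163/800000 − 1/80·(0.971400+0.943600+0.893900))/(1+1/80) = 4377/5000 ≈ 0.875400

1 1/2 4857/5000
2 1 2359/2500
3 3/2 8939/10000
4 2 4377/5000
DF(1.5y) is solved at step 3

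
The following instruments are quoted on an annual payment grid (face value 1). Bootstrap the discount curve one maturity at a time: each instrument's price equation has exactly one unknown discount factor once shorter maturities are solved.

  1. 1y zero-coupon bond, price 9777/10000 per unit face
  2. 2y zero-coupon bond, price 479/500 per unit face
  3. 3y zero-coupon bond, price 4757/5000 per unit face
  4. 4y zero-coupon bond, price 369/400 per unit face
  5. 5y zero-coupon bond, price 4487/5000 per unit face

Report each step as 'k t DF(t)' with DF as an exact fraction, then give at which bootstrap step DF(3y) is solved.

step 1 [1y] zero: DF = P = 9777/10000 ≈ 0.977700
step 2 [2y] zero: DF = P = 479/500 ≈ 0.958000
step 3 [3y] zero: DF = P = 4757/5000 ≈ 0.951400
step 4 [4y] zero: DF = P = 369/400 ≈ 0.922500
step 5 [5y] zero: DF = P = 4487/5000 ≈ 0.897400

1 1 9777/10000
2 2 479/500
3 3 4757/5000
4 4 369/400
5 5 4487/5000
DF(3y) is solved at step 3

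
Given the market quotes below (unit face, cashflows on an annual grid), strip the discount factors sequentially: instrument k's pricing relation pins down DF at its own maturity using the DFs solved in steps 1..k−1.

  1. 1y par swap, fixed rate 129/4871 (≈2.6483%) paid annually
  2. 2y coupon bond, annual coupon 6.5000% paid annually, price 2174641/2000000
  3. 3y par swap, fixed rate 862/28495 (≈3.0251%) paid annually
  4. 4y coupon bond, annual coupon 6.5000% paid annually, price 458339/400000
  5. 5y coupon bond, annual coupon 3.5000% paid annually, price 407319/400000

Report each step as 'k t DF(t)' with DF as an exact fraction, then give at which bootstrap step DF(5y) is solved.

step 1 [1y] swap r/1=129/4871: DF=(1 − 129/4871·(0))/(1+129/4871) = 4871/5000 ≈ 0.974200
step 2 [2y] bond c/1=13/200: DF=(2174641/2000000 − 13/200·(0.974200))/(1+13/200) = 1923/2000 ≈ 0.961500
step 3 [3y] swap r/1=862/28495: DF=(1 − 862/28495·(0.974200+0.961500))/(1+862/28495) = 4569/5000 ≈ 0.913800
step 4 [4y] bond c/1=13/200: DF=(458339/400000 − 13/200·(0.974200+0.961500+0.913800))/(1+13/200) = 451/500 ≈ 0.902000
step 5 [5y] bond c/1=7/200: DF=(407319/400000 − 7/200·(0.974200+0.961500+0.913800+0.902000))/(1+7/200) = 857/1000 ≈ 0.857000

1 1 4871/5000
2 2 1923/2000
3 3 4569/5000
4 4 451/500
5 5 857/1000
DF(5y) is solved at step 5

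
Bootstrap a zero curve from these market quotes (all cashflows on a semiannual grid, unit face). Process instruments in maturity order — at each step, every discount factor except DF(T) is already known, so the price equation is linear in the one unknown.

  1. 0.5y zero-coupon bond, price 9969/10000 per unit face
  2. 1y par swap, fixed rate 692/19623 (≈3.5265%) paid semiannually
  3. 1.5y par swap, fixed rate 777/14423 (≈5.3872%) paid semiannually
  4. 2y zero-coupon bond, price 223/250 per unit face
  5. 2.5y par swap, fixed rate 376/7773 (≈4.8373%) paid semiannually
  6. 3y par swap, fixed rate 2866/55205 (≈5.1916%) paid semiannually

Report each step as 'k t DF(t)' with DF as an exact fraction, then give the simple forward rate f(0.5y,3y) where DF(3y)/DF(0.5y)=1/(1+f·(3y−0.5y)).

1 1/2 9969/10000
2 1 4827/5000
3 3/2 9223/10000
4 2 223/250
5 5/2 1109/1250
6 3 8567/10000
f(0.5y,3y) = ((9969/10000)/(8567/10000) − 1)/(5/2) = 2804/42835 ≈ 6.5460%

step 1 [0.5y] zero: DF = P = 9969/10000 ≈ 0.996900
step 2 [1y] swap r/2=346/19623: DF=(1 − 346/19623·(0.996900))/(1+346/19623) = 4827/5000 ≈ 0.965400
step 3 [1.5y] swap r/2=777/28846: DF=(1 − 777/28846·(0.996900+0.965400))/(1+777/28846) = 9223/10000 ≈ 0.922300
step 4 [2y] zero: DF = P = 223/250 ≈ 0.892000
step 5 [2.5y] swap r/2=188/7773: DF=(1 − 188/7773·(0.996900+0.965400+0.922300+0.892000))/(1+188/7773) = 1109/1250 ≈ 0.887200
step 6 [3y] swap r/2=1433/55205: DF=(1 − 1433/55205·(0.996900+0.965400+0.922300+0.892000+0.887200))/(1+1433/55205) = 8567/10000 ≈ 0.856700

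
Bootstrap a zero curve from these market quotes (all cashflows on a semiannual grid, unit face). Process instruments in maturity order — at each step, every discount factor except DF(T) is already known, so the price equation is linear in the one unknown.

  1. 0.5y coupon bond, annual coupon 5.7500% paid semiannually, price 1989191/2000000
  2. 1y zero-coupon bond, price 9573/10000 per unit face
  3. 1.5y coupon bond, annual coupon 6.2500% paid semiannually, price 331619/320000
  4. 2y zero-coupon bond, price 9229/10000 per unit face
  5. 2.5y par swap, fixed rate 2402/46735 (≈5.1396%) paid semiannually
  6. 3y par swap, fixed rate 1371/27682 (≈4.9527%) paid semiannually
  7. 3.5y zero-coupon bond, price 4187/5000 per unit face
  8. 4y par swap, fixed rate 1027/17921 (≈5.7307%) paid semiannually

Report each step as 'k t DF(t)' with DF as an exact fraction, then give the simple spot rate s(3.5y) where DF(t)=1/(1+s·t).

step 1 [0.5y] bond c/2=23/800: DF=(1989191/2000000 − 23/800·(0))/(1+23/800) = 2417/2500 ≈ 0.966800
step 2 [1y] zero: DF = P = 9573/10000 ≈ 0.957300
step 3 [1.5y] bond c/2=1/32: DF=(331619/320000 − 1/32·(0.966800+0.957300))/(1+1/32) = 4733/5000 ≈ 0.946600
step 4 [2y] zero: DF = P = 9229/10000 ≈ 0.922900
step 5 [2.5y] swap r/2=1201/46735: DF=(1 − 1201/46735·(0.966800+0.957300+0.946600+0.922900))/(1+1201/46735) = 8799/10000 ≈ 0.879900
step 6 [3y] swap r/2=1371/55364: DF=(1 − 1371/55364·(0.966800+0.957300+0.946600+0.922900+0.879900))/(1+1371/55364) = 8629/10000 ≈ 0.862900
step 7 [3.5y] zero: DF = P = 4187/5000 ≈ 0.837400
step 8 [4y] swap r/2=1027/35842: DF=(1 − 1027/35842·(0.966800+0.957300+0.946600+0.922900+0.879900+0.862900+0.837400))/(1+1027/35842) = 3973/5000 ≈ 0.794600

1 1/2 2417/2500
2 1 9573/10000
3 3/2 4733/5000
4 2 9229/10000
5 5/2 8799/10000
6 3 8629/10000
7 7/2 4187/5000
8 4 3973/5000
s(3.5y) = (1/(4187/5000) − 1)/(7/2) = 1626/29309 ≈ 5.5478%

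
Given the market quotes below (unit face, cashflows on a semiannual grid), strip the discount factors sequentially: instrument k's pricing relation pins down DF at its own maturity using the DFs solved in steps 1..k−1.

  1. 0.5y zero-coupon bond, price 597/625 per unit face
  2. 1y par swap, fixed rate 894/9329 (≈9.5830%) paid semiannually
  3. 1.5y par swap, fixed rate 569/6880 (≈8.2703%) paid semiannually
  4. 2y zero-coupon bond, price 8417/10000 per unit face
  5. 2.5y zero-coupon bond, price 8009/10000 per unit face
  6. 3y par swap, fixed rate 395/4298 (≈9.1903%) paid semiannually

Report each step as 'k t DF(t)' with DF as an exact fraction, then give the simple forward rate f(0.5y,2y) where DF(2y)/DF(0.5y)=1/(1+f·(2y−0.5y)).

step 1 [0.5y] zero: DF = P = 597/625 ≈ 0.955200
step 2 [1y] swap r/2=447/9329: DF=(1 − 447/9329·(0.955200))/(1+447/9329) = 4553/5000 ≈ 0.910600
step 3 [1.5y] swap r/2=569/13760: DF=(1 − 569/13760·(0.955200+0.910600))/(1+569/13760) = 4431/5000 ≈ 0.886200
step 4 [2y] zero: DF = P = 8417/10000 ≈ 0.841700
step 5 [2.5y] zero: DF = P = 8009/10000 ≈ 0.800900
step 6 [3y] swap r/2=395/8596: DF=(1 − 395/8596·(0.955200+0.910600+0.886200+0.841700+0.800900))/(1+395/8596) = 763/1000 ≈ 0.763000

1 1/2 597/625
2 1 4553/5000
3 3/2 4431/5000
4 2 8417/10000
5 5/2 8009/10000
6 3 763/1000
f(0.5y,2y) = ((597/625)/(8417/10000) − 1)/(3/2) = 2270/25251 ≈ 8.9897%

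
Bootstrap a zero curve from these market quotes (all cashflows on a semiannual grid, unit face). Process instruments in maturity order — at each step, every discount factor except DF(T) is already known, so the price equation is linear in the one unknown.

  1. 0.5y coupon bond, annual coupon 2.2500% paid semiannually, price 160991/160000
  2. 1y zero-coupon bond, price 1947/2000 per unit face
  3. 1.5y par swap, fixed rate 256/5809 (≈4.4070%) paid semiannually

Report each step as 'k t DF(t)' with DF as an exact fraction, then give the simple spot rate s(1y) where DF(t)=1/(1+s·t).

step 1 [0.5y] bond c/2=9/800: DF=(160991/160000 − 9/800·(0))/(1+9/800) = 199/200 ≈ 0.995000
step 2 [1y] zero: DF = P = 1947/2000 ≈ 0.973500
step 3 [1.5y] swap r/2=128/5809: DF=(1 − 128/5809·(0.995000+0.973500))/(1+128/5809) = 117/125 ≈ 0.936000

1 1/2 199/200
2 1 1947/2000
3 3/2 117/125
s(1y) = (1/(1947/2000) − 1)/(1) = 53/1947 ≈ 2.7221%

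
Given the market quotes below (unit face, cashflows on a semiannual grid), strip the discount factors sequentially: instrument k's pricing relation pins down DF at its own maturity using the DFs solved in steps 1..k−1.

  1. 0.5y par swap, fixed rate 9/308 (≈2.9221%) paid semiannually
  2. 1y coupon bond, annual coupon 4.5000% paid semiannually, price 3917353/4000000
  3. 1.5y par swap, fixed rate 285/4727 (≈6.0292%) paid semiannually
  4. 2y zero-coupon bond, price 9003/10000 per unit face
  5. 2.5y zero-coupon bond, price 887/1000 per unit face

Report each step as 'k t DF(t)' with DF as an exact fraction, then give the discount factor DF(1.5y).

1 1/2 616/625
2 1 9361/10000
3 3/2 1829/2000
4 2 9003/10000
5 5/2 887/1000
DF(1.5y) = 1829/2000 ≈ 0.914500

step 1 [0.5y] swap r/2=9/616: DF=(1 − 9/616·(0))/(1+9/616) = 616/625 ≈ 0.985600
step 2 [1y] bond c/2=9/400: DF=(3917353/4000000 − 9/400·(0.985600))/(1+9/400) = 9361/10000 ≈ 0.936100
step 3 [1.5y] swap r/2=285/9454: DF=(1 − 285/9454·(0.985600+0.936100))/(1+285/9454) = 1829/2000 ≈ 0.914500
step 4 [2y] zero: DF = P = 9003/10000 ≈ 0.900300
step 5 [2.5y] zero: DF = P = 887/1000 ≈ 0.887000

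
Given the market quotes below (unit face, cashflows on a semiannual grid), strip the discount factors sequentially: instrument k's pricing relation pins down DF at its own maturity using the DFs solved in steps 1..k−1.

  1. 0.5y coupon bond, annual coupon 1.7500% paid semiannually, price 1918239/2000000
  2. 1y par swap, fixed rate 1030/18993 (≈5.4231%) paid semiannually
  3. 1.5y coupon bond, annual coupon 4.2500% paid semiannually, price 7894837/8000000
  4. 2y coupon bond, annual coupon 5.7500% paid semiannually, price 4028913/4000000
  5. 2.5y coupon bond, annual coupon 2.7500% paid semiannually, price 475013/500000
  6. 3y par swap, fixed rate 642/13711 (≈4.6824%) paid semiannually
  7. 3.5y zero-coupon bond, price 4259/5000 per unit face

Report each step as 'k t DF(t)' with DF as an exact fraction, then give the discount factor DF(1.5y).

1 1/2 2377/2500
2 1 1897/2000
3 3/2 2317/2500
4 2 9001/10000
5 5/2 4433/5000
6 3 2179/2500
7 7/2 4259/5000
DF(1.5y) = 2317/2500 ≈ 0.926800

step 1 [0.5y] bond c/2=7/800: DF=(1918239/2000000 − 7/800·(0))/(1+7/800) = 2377/2500 ≈ 0.950800
step 2 [1y] swap r/2=515/18993: DF=(1 − 515/18993·(0.950800))/(1+515/18993) = 1897/2000 ≈ 0.948500
step 3 [1.5y] bond c/2=17/800: DF=(7894837/8000000 − 17/800·(0.950800+0.948500))/(1+17/800) = 2317/2500 ≈ 0.926800
step 4 [2y] bond c/2=23/800: DF=(4028913/4000000 − 23/800·(0.950800+0.948500+0.926800))/(1+23/800) = 9001/10000 ≈ 0.900100
step 5 [2.5y] bond c/2=11/800: DF=(475013/500000 − 11/800·(0.950800+0.948500+0.926800+0.900100))/(1+11/800) = 4433/5000 ≈ 0.886600
step 6 [3y] swap r/2=321/13711: DF=(1 − 321/13711·(0.950800+0.948500+0.926800+0.900100+0.886600))/(1+321/13711) = 2179/2500 ≈ 0.871600
step 7 [3.5y] zero: DF = P = 4259/5000 ≈ 0.851800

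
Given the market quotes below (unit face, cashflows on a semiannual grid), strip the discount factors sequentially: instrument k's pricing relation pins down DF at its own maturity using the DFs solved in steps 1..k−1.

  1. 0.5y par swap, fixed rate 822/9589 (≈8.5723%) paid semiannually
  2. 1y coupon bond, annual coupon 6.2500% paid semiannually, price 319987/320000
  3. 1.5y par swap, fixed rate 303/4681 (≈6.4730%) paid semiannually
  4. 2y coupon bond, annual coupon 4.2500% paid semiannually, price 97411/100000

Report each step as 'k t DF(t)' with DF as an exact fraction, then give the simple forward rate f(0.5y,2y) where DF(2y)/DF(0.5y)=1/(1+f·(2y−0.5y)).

step 1 [0.5y] swap r/2=411/9589: DF=(1 − 411/9589·(0))/(1+411/9589) = 9589/10000 ≈ 0.958900
step 2 [1y] bond c/2=1/32: DF=(319987/320000 − 1/32·(0.958900))/(1+1/32) = 4703/5000 ≈ 0.940600
step 3 [1.5y] swap r/2=303/9362: DF=(1 − 303/9362·(0.958900+0.940600))/(1+303/9362) = 9091/10000 ≈ 0.909100
step 4 [2y] bond c/2=17/800: DF=(97411/100000 − 17/800·(0.958900+0.940600+0.909100))/(1+17/800) = 4477/5000 ≈ 0.895400

1 1/2 9589/10000
2 1 4703/5000
3 3/2 9091/10000
4 2 4477/5000
f(0.5y,2y) = ((9589/10000)/(4477/5000) − 1)/(3/2) = 635/13431 ≈ 4.7279%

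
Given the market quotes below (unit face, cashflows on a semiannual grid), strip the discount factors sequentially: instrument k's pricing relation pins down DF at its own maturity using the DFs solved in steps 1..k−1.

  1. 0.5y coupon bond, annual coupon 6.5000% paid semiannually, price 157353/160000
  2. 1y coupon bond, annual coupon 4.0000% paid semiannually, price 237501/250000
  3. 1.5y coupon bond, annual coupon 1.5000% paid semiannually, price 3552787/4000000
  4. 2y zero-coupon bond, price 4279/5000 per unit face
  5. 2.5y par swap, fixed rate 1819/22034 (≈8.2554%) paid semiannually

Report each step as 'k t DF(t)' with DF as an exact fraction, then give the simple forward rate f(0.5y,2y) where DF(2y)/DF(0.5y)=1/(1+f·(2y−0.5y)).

step 1 [0.5y] bond c/2=13/400: DF=(157353/160000 − 13/400·(0))/(1+13/400) = 381/400 ≈ 0.952500
step 2 [1y] bond c/2=1/50: DF=(237501/250000 − 1/50·(0.952500))/(1+1/50) = 9127/10000 ≈ 0.912700
step 3 [1.5y] bond c/2=3/400: DF=(3552787/4000000 − 3/400·(0.952500+0.912700))/(1+3/400) = 8677/10000 ≈ 0.867700
step 4 [2y] zero: DF = P = 4279/5000 ≈ 0.855800
step 5 [2.5y] swap r/2=1819/44068: DF=(1 − 1819/44068·(0.952500+0.912700+0.867700+0.855800))/(1+1819/44068) = 8181/10000 ≈ 0.818100

1 1/2 381/400
2 1 9127/10000
3 3/2 8677/10000
4 2 4279/5000
5 5/2 8181/10000
f(0.5y,2y) = ((381/400)/(4279/5000) − 1)/(3/2) = 967/12837 ≈ 7.5329%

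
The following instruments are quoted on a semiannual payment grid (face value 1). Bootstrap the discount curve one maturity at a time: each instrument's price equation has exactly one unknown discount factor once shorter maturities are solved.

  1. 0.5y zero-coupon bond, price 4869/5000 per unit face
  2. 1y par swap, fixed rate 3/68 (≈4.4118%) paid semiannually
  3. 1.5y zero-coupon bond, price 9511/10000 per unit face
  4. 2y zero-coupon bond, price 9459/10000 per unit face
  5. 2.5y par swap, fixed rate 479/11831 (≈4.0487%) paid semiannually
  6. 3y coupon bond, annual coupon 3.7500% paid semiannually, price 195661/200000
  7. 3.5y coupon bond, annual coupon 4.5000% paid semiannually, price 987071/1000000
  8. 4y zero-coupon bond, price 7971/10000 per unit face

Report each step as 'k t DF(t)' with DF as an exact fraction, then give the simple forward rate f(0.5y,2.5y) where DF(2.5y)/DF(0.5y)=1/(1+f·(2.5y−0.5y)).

step 1 [0.5y] zero: DF = P = 4869/5000 ≈ 0.973800
step 2 [1y] swap r/2=3/136: DF=(1 − 3/136·(0.973800))/(1+3/136) = 4787/5000 ≈ 0.957400
step 3 [1.5y] zero: DF = P = 9511/10000 ≈ 0.951100
step 4 [2y] zero: DF = P = 9459/10000 ≈ 0.945900
step 5 [2.5y] swap r/2=479/23662: DF=(1 − 479/23662·(0.973800+0.957400+0.951100+0.945900))/(1+479/23662) = 4521/5000 ≈ 0.904200
step 6 [3y] bond c/2=3/160: DF=(195661/200000 − 3/160·(0.973800+0.957400+0.951100+0.945900+0.904200))/(1+3/160) = 2183/2500 ≈ 0.873200
step 7 [3.5y] bond c/2=9/400: DF=(987071/1000000 − 9/400·(0.973800+0.957400+0.951100+0.945900+0.904200+0.873200))/(1+9/400) = 421/500 ≈ 0.842000
step 8 [4y] zero: DF = P = 7971/10000 ≈ 0.797100

1 1/2 4869/5000
2 1 4787/5000
3 3/2 9511/10000
4 2 9459/10000
5 5/2 4521/5000
6 3 2183/2500
7 7/2 421/500
8 4 7971/10000
f(0.5y,2.5y) = ((4869/5000)/(4521/5000) − 1)/(2) = 58/1507 ≈ 3.8487%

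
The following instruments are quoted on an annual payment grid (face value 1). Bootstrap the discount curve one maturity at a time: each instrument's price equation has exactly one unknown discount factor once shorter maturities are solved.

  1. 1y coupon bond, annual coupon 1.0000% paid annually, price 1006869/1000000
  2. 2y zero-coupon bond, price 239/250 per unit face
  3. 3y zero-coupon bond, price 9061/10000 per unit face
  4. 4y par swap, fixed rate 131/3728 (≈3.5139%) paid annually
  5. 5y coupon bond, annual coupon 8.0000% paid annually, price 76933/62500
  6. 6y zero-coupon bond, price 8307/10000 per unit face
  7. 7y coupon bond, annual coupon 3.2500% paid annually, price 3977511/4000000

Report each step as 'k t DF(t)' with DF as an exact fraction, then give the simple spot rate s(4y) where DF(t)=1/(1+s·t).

step 1 [1y] bond c/1=1/100: DF=(1006869/1000000 − 1/100·(0))/(1+1/100) = 9969/10000 ≈ 0.996900
step 2 [2y] zero: DF = P = 239/250 ≈ 0.956000
step 3 [3y] zero: DF = P = 9061/10000 ≈ 0.906100
step 4 [4y] swap r/1=131/3728: DF=(1 − 131/3728·(0.996900+0.956000+0.906100))/(1+131/3728) = 869/1000 ≈ 0.869000
step 5 [5y] bond c/1=2/25: DF=(76933/62500 − 2/25·(0.996900+0.956000+0.906100+0.869000))/(1+2/25) = 2159/2500 ≈ 0.863600
step 6 [6y] zero: DF = P = 8307/10000 ≈ 0.830700
step 7 [7y] bond c/1=13/400: DF=(3977511/4000000 − 13/400·(0.996900+0.956000+0.906100+0.869000+0.863600+0.830700))/(1+13/400) = 1981/2500 ≈ 0.792400

1 1 9969/10000
2 2 239/250
3 3 9061/10000
4 4 869/1000
5 5 2159/2500
6 6 8307/10000
7 7 1981/2500
s(4y) = (1/(869/1000) − 1)/(4) = 131/3476 ≈ 3.7687%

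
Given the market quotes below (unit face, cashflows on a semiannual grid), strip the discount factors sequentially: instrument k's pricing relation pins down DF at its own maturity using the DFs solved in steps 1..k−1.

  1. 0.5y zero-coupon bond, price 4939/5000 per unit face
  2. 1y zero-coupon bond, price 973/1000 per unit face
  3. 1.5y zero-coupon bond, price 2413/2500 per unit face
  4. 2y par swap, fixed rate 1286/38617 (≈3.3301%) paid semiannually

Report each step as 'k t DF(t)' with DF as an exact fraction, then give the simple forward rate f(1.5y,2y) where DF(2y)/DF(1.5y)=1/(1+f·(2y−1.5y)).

step 1 [0.5y] zero: DF = P = 4939/5000 ≈ 0.987800
step 2 [1y] zero: DF = P = 973/1000 ≈ 0.973000
step 3 [1.5y] zero: DF = P = 2413/2500 ≈ 0.965200
step 4 [2y] swap r/2=643/38617: DF=(1 − 643/38617·(0.987800+0.973000+0.965200))/(1+643/38617) = 9357/10000 ≈ 0.935700

1 1/2 4939/5000
2 1 973/1000
3 3/2 2413/2500
4 2 9357/10000
f(1.5y,2y) = ((2413/2500)/(9357/10000) − 1)/(1/2) = 590/9357 ≈ 6.3054%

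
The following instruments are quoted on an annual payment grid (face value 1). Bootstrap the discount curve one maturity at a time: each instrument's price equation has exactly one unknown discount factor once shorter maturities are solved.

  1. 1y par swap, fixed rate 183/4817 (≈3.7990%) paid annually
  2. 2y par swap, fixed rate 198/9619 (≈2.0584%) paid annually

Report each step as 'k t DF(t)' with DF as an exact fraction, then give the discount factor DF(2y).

step 1 [1y] swap r/1=183/4817: DF=(1 − 183/4817·(0))/(1+183/4817) = 4817/5000 ≈ 0.963400
step 2 [2y] swap r/1=198/9619: DF=(1 − 198/9619·(0.963400))/(1+198/9619) = 2401/2500 ≈ 0.960400

1 1 4817/5000
2 2 2401/2500
DF(2y) = 2401/2500 ≈ 0.960400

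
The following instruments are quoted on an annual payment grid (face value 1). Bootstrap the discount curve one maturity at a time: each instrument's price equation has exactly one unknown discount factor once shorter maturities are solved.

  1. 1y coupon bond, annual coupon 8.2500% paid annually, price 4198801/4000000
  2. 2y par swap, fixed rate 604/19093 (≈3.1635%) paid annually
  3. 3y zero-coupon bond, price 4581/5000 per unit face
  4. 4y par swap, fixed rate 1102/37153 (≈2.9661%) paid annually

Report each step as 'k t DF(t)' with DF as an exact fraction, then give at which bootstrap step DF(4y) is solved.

1 1 9697/10000
2 2 2349/2500
3 3 4581/5000
4 4 4449/5000
DF(4y) is solved at step 4

step 1 [1y] bond c/1=33/400: DF=(4198801/4000000 − 33/400·(0))/(1+33/400) = 9697/10000 ≈ 0.969700
step 2 [2y] swap r/1=604/19093: DF=(1 − 604/19093·(0.969700))/(1+604/19093) = 2349/2500 ≈ 0.939600
step 3 [3y] zero: DF = P = 4581/5000 ≈ 0.916200
step 4 [4y] swap r/1=1102/37153: DF=(1 − 1102/37153·(0.969700+0.939600+0.916200))/(1+1102/37153) = 4449/5000 ≈ 0.889800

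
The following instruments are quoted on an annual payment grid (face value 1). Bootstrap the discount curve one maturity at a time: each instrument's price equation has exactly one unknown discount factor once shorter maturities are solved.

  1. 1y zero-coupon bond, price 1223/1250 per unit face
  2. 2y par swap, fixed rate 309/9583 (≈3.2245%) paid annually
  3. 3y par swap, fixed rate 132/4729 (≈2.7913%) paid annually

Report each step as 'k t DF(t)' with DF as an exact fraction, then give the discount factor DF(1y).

1 1 1223/1250
2 2 4691/5000
3 3 1151/1250
DF(1y) = 1223/1250 ≈ 0.978400

step 1 [1y] zero: DF = P = 1223/1250 ≈ 0.978400
step 2 [2y] swap r/1=309/9583: DF=(1 − 309/9583·(0.978400))/(1+309/9583) = 4691/5000 ≈ 0.938200
step 3 [3y] swap r/1=132/4729: DF=(1 − 132/4729·(0.978400+0.938200))/(1+132/4729) = 1151/1250 ≈ 0.920800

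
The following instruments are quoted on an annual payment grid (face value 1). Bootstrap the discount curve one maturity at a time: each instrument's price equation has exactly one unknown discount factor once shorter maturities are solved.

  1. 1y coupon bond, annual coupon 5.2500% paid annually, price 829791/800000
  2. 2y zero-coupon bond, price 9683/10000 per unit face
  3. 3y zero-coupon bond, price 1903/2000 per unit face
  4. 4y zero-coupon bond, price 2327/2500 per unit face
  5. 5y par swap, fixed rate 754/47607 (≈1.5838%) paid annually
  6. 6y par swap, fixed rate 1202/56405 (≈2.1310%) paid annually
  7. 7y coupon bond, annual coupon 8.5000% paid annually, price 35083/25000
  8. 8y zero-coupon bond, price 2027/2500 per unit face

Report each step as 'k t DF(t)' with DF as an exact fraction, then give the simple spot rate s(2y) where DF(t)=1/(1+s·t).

1 1 1971/2000
2 2 9683/10000
3 3 1903/2000
4 4 2327/2500
5 5 4623/5000
6 6 4399/5000
7 7 1703/2000
8 8 2027/2500
s(2y) = (1/(9683/10000) − 1)/(2) = 317/19366 ≈ 1.6369%

step 1 [1y] bond c/1=21/400: DF=(829791/800000 − 21/400·(0))/(1+21/400) = 1971/2000 ≈ 0.985500
step 2 [2y] zero: DF = P = 9683/10000 ≈ 0.968300
step 3 [3y] zero: DF = P = 1903/2000 ≈ 0.951500
step 4 [4y] zero: DF = P = 2327/2500 ≈ 0.930800
step 5 [5y] swap r/1=754/47607: DF=(1 − 754/47607·(0.985500+0.968300+0.951500+0.930800))/(1+754/47607) = 4623/5000 ≈ 0.924600
step 6 [6y] swap r/1=1202/56405: DF=(1 − 1202/56405·(0.985500+0.968300+0.951500+0.930800+0.924600))/(1+1202/56405) = 4399/5000 ≈ 0.879800
step 7 [7y] bond c/1=17/200: DF=(35083/25000 − 17/200·(0.985500+0.968300+0.951500+0.930800+0.924600+0.879800))/(1+17/200) = 1703/2000 ≈ 0.851500
step 8 [8y] zero: DF = P = 2027/2500 ≈ 0.810800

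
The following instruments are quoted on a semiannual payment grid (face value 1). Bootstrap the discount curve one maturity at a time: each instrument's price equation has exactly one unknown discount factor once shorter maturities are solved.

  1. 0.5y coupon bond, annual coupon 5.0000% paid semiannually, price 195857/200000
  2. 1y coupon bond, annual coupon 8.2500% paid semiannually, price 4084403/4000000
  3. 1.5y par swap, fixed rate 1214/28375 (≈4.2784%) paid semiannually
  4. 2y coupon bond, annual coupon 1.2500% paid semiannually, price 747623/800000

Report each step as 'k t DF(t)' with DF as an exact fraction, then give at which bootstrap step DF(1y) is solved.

step 1 [0.5y] bond c/2=1/40: DF=(195857/200000 − 1/40·(0))/(1+1/40) = 4777/5000 ≈ 0.955400
step 2 [1y] bond c/2=33/800: DF=(4084403/4000000 − 33/800·(0.955400))/(1+33/800) = 2357/2500 ≈ 0.942800
step 3 [1.5y] swap r/2=607/28375: DF=(1 − 607/28375·(0.955400+0.942800))/(1+607/28375) = 9393/10000 ≈ 0.939300
step 4 [2y] bond c/2=1/160: DF=(747623/800000 − 1/160·(0.955400+0.942800+0.939300))/(1+1/160) = 9111/10000 ≈ 0.911100

1 1/2 4777/5000
2 1 2357/2500
3 3/2 9393/10000
4 2 9111/10000
DF(1y) is solved at step 2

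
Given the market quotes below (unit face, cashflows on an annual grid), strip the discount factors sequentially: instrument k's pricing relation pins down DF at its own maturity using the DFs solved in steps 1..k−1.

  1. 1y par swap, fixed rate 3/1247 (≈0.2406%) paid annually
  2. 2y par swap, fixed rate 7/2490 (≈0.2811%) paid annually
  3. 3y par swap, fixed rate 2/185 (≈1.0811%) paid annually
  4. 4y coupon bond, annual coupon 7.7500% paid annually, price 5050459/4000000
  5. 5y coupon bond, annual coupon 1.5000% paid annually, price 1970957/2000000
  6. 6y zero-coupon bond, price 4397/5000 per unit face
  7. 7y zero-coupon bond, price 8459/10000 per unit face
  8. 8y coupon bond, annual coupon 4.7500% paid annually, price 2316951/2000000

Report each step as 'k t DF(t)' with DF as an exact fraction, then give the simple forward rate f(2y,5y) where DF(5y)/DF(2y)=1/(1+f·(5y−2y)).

step 1 [1y] swap r/1=3/1247: DF=(1 − 3/1247·(0))/(1+3/1247) = 1247/1250 ≈ 0.997600
step 2 [2y] swap r/1=7/2490: DF=(1 − 7/2490·(0.997600))/(1+7/2490) = 1243/1250 ≈ 0.994400
step 3 [3y] swap r/1=2/185: DF=(1 − 2/185·(0.997600+0.994400))/(1+2/185) = 121/125 ≈ 0.968000
step 4 [4y] bond c/1=31/400: DF=(5050459/4000000 − 31/400·(0.997600+0.994400+0.968000))/(1+31/400) = 9589/10000 ≈ 0.958900
step 5 [5y] bond c/1=3/200: DF=(1970957/2000000 − 3/200·(0.997600+0.994400+0.968000+0.958900))/(1+3/200) = 913/1000 ≈ 0.913000
step 6 [6y] zero: DF = P = 4397/5000 ≈ 0.879400
step 7 [7y] zero: DF = P = 8459/10000 ≈ 0.845900
step 8 [8y] bond c/1=19/400: DF=(2316951/2000000 − 19/400·(0.997600+0.994400+0.968000+0.958900+0.913000+0.879400+0.845900))/(1+19/400) = 4043/5000 ≈ 0.808600

1 1 1247/1250
2 2 1243/1250
3 3 121/125
4 4 9589/10000
5 5 913/1000
6 6 4397/5000
7 7 8459/10000
8 8 4043/5000
f(2y,5y) = ((1243/1250)/(913/1000) − 1)/(3) = 37/1245 ≈ 2.9719%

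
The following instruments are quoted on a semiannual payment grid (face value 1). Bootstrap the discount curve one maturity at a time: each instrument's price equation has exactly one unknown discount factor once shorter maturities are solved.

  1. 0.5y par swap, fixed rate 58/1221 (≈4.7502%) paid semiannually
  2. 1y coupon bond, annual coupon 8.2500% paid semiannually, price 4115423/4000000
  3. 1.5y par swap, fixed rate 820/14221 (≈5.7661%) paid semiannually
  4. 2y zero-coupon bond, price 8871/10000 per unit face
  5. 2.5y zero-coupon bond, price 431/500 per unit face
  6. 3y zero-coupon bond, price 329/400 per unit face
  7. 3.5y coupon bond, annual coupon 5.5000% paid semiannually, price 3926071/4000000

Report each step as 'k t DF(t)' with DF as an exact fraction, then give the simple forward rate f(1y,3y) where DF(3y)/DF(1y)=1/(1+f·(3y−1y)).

step 1 [0.5y] swap r/2=29/1221: DF=(1 − 29/1221·(0))/(1+29/1221) = 1221/1250 ≈ 0.976800
step 2 [1y] bond c/2=33/800: DF=(4115423/4000000 − 33/800·(0.976800))/(1+33/800) = 4747/5000 ≈ 0.949400
step 3 [1.5y] swap r/2=410/14221: DF=(1 − 410/14221·(0.976800+0.949400))/(1+410/14221) = 459/500 ≈ 0.918000
step 4 [2y] zero: DF = P = 8871/10000 ≈ 0.887100
step 5 [2.5y] zero: DF = P = 431/500 ≈ 0.862000
step 6 [3y] zero: DF = P = 329/400 ≈ 0.822500
step 7 [3.5y] bond c/2=11/400: DF=(3926071/4000000 − 11/400·(0.976800+0.949400+0.918000+0.887100+0.862000+0.822500))/(1+11/400) = 8103/10000 ≈ 0.810300

1 1/2 1221/1250
2 1 4747/5000
3 3/2 459/500
4 2 8871/10000
5 5/2 431/500
6 3 329/400
7 7/2 8103/10000
f(1y,3y) = ((4747/5000)/(329/400) − 1)/(2) = 27/350 ≈ 7.7143%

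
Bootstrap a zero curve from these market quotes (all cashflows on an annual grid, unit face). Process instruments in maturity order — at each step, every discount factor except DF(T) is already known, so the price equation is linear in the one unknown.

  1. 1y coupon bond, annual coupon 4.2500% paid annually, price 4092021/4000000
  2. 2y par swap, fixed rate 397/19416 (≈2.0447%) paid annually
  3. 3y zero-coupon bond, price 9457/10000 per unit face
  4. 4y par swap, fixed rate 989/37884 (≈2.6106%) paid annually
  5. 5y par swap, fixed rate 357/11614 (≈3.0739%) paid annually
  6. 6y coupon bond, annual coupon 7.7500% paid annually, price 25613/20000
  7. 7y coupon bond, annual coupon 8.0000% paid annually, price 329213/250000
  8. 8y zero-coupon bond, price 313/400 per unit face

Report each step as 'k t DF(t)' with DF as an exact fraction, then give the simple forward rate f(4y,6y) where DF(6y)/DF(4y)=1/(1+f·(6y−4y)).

step 1 [1y] bond c/1=17/400: DF=(4092021/4000000 − 17/400·(0))/(1+17/400) = 9813/10000 ≈ 0.981300
step 2 [2y] swap r/1=397/19416: DF=(1 − 397/19416·(0.981300))/(1+397/19416) = 9603/10000 ≈ 0.960300
step 3 [3y] zero: DF = P = 9457/10000 ≈ 0.945700
step 4 [4y] swap r/1=989/37884: DF=(1 − 989/37884·(0.981300+0.960300+0.945700))/(1+989/37884) = 9011/10000 ≈ 0.901100
step 5 [5y] swap r/1=357/11614: DF=(1 − 357/11614·(0.981300+0.960300+0.945700+0.901100))/(1+357/11614) = 2143/2500 ≈ 0.857200
step 6 [6y] bond c/1=31/400: DF=(25613/20000 − 31/400·(0.981300+0.960300+0.945700+0.901100+0.857200))/(1+31/400) = 534/625 ≈ 0.854400
step 7 [7y] bond c/1=2/25: DF=(329213/250000 − 2/25·(0.981300+0.960300+0.945700+0.901100+0.857200+0.854400))/(1+2/25) = 8119/10000 ≈ 0.811900
step 8 [8y] zero: DF = P = 313/400 ≈ 0.782500

1 1 9813/10000
2 2 9603/10000
3 3 9457/10000
4 4 9011/10000
5 5 2143/2500
6 6 534/625
7 7 8119/10000
8 8 313/400
f(4y,6y) = ((9011/10000)/(534/625) − 1)/(2) = 467/17088 ≈ 2.7329%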